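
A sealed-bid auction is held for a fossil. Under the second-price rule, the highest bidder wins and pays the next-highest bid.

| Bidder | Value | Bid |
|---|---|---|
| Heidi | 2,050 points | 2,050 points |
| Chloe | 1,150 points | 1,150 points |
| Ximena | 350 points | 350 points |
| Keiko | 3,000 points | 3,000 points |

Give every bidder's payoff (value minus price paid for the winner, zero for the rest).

Heidi 0 points, Chloe 0 points, Ximena 0 points, Keiko 950 points.

Ranking the bids: Keiko 3,000 points; Heidi 2,050 points; Chloe 1,150 points; Ximena 350 points.
Keiko has the top bid and wins; the price is the second-highest bid, 2,050 points.
Keiko's payoff = 3,000 points − 2,050 points = 950 points. All other bidders lose, so their payoff is 0.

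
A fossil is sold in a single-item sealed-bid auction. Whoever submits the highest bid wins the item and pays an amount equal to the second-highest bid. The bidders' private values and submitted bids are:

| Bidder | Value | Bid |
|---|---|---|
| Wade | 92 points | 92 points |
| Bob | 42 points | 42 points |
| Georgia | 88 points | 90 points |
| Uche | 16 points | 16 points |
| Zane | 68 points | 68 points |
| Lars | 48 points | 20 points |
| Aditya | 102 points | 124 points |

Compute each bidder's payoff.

Bids in descending order: Aditya 124 points > Wade 92 points > Georgia 90 points > Zane 68 points > Bob 42 points > Lars 20 points > Uche 16 points.
Aditya has the top bid and wins; the price is the second-highest bid, 92 points.
Aditya's payoff = 102 points − 92 points = 10 points. All other bidders lose, so their payoff is 0.

Wade 0 points, Bob 0 points, Georgia 0 points, Uche 0 points, Zane 0 points, Lars 0 points, Aditya 10 points.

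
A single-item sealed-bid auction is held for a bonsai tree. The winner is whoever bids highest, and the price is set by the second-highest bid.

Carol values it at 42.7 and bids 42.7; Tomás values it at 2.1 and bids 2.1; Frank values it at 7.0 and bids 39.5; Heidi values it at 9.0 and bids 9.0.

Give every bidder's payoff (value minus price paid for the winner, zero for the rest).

Payoffs: Carol 3.2, Tomás 0.0, Frank 0.0, Heidi 0.0.

Ranking the bids: Carol 42.7, then Frank 39.5, then Heidi 9.0, then Tomás 2.1.
Carol has the top bid and wins; the price is the second-highest bid, 39.5.
Carol's payoff = 42.7 − 39.5 = 3.2. All other bidders lose, so their payoff is 0.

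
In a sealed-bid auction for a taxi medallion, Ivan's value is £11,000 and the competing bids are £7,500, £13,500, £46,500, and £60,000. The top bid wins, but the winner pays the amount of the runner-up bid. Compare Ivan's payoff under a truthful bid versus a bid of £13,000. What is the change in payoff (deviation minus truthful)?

£0

The highest competing bid is £60,000.
Bidding truthfully at £11,000: the top bid is £60,000 (a rival), so Ivan loses. Payoff = £0.
Bidding £13,000: the top bid is £60,000 (a rival), so Ivan loses. Payoff = £0.
Change = £0 − £0 = £0.
The bid only affects whether you win, not the price — here both bids land on the same side of the top rival bid, so the deviation is payoff-neutral.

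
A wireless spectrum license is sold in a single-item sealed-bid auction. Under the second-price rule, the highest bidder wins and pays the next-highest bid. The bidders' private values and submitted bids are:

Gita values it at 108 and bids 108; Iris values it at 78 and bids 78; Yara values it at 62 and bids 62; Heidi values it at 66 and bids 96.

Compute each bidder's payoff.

Sorted high to low: Gita 108; Heidi 96; Iris 78; Yara 62.
Gita has the top bid and wins; the price is the second-highest bid, 96.
Gita's payoff = 108 − 96 = 12. All other bidders lose, so their payoff is 0.

Gita 12, Iris 0, Yara 0, Heidi 0.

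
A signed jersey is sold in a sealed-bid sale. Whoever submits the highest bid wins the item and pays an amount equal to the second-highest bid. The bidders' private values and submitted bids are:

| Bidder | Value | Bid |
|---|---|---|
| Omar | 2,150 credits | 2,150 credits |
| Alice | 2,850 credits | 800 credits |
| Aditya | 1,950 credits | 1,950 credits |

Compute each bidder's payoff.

Bids in descending order: Omar 2,150 credits; Aditya 1,950 credits; Alice 800 credits.
Omar has the top bid and wins; the price is the second-highest bid, 1,950 credits.
Omar's payoff = 2,150 credits − 1,950 credits = 200 credits. All other bidders lose, so their payoff is 0.

Omar 200 credits, Alice 0 credits, Aditya 0 credits.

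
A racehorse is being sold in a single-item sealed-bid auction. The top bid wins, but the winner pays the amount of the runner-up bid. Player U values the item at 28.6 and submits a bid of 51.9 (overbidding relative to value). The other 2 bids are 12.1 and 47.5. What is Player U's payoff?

-18.9

Highest competing bid: 47.5.
Player U's bid 51.9 is the highest overall, so Player U wins and pays the second-highest bid, 47.5.
Payoff = value − price = 28.6 − 47.5 = -18.9.
Overbidding won the item at a price above value — truthful bidding would have avoided this loss.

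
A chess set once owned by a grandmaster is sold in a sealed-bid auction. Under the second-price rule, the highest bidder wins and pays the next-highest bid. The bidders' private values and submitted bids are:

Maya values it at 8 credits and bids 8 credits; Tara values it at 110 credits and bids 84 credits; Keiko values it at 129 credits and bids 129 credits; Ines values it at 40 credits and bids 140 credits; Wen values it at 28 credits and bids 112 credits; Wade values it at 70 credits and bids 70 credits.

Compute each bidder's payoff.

Sorted high to low: Ines 140 credits > Keiko 129 credits > Wen 112 credits > Tara 84 credits > Wade 70 credits > Maya 8 credits.
Ines has the top bid and wins; the price is the second-highest bid, 129 credits.
Ines's payoff = 40 credits − 129 credits = -89 credits. All other bidders lose, so their payoff is 0.

Payoffs: Maya 0 credits, Tara 0 credits, Keiko 0 credits, Ines -89 credits, Wen 0 credits, Wade 0 credits.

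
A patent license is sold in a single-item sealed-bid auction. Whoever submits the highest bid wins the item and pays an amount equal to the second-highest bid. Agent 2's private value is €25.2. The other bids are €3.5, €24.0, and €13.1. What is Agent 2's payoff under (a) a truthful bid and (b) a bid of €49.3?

(a) €1.2  (b) €1.2

The highest competing bid is €24.0.
Bidding truthfully at €25.2: Agent 2 has the top bid, wins, and pays the second-highest bid €24.0. Payoff = €25.2 − €24.0 = €1.2.
Bidding €49.3: Agent 2 has the top bid, wins, and pays the second-highest bid €24.0. Payoff = €25.2 − €24.0 = €1.2.
The bid only affects whether you win, not the price — here both bids land on the same side of the top rival bid, so the deviation is payoff-neutral.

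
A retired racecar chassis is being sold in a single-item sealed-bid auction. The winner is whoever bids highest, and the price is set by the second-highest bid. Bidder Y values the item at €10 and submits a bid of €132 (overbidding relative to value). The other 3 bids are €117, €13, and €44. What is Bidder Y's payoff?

Bidder Y's payoff: -€107.

Highest competing bid: €117.
Bidder Y's bid €132 is the highest overall, so Bidder Y wins and pays the second-highest bid, €117.
Payoff = value − price = €10 − €117 = -€107.
Overbidding won the item at a price above value — truthful bidding would have avoided this loss.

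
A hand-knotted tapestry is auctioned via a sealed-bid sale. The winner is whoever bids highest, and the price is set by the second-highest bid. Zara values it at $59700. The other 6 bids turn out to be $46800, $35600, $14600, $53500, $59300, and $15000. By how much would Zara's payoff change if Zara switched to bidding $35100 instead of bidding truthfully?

Change in payoff: -$400.

The highest competing bid is $59300.
Bidding truthfully at $59700: Zara has the top bid, wins, and pays the second-highest bid $59300. Payoff = $59700 − $59300 = $400.
Bidding $35100: the top bid is $59300 (a rival), so Zara loses. Payoff = $0.
Change = $0 − $400 = -$400.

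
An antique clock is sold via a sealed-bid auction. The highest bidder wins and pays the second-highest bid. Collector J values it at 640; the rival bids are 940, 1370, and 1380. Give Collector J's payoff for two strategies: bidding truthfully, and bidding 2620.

Truthful: 0; alternative: -740.

The highest competing bid is 1380.
Bidding truthfully at 640: the top bid is 1380 (a rival), so Collector J loses. Payoff = 0.
Bidding 2620: Collector J has the top bid, wins, and pays the second-highest bid 1380. Payoff = 640 − 1380 = -740.
Deviating from a truthful bid can only lose payoff in a second-price auction — never gain.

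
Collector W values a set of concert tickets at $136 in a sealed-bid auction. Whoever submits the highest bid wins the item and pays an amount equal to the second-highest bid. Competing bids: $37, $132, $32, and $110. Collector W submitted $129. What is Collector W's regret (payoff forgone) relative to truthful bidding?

$4

The highest competing bid is $132.
Bidding truthfully at $136: Collector W has the top bid, wins, and pays the second-highest bid $132. Payoff = $136 − $132 = $4.
Bidding $129: the top bid is $132 (a rival), so Collector W loses. Payoff = $0.
Regret = truthful payoff − actual payoff = $4 − $0 = $4.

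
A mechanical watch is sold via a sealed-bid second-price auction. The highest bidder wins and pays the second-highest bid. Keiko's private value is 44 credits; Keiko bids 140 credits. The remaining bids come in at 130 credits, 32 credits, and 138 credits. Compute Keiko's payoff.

-94 credits

Highest competing bid: 138 credits.
Keiko's bid 140 credits is the highest overall, so Keiko wins and pays the second-highest bid, 138 credits.
Payoff = value − price = 44 credits − 138 credits = -94 credits.
Overbidding won the item at a price above value — truthful bidding would have avoided this loss.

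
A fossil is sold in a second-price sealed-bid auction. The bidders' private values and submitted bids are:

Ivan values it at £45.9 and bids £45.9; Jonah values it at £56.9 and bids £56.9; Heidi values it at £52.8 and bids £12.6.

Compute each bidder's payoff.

Ivan £0.0, Jonah £11.0, Heidi £0.0.

Bids in descending order: Jonah £56.9, then Ivan £45.9, then Heidi £12.6.
Jonah has the top bid and wins; the price is the second-highest bid, £45.9.
Jonah's payoff = £56.9 − £45.9 = £11.0. All other bidders lose, so their payoff is 0.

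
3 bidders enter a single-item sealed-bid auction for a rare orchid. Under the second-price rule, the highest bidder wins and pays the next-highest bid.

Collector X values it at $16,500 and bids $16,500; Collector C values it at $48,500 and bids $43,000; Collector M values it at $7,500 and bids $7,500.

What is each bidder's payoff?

Ordered from highest: Collector C $43,000; Collector X $16,500; Collector M $7,500.
Collector C has the top bid and wins; the price is the second-highest bid, $16,500.
Collector C's payoff = $48,500 − $16,500 = $32,000. All other bidders lose, so their payoff is 0.

Collector X $0, Collector C $32,000, Collector M $0.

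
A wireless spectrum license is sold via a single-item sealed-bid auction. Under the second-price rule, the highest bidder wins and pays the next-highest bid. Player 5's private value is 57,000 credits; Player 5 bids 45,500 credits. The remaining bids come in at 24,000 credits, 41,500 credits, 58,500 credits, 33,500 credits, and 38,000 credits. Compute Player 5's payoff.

The bidder's payoff: 0 credits.

Highest competing bid: 58,500 credits.
Player 5's bid 45,500 credits is not the highest, so Player 5 loses, pays nothing, and earns zero payoff.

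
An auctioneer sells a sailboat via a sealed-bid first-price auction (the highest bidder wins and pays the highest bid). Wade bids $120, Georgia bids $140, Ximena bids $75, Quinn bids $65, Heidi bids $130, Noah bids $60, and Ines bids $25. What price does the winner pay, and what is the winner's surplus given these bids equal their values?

Ranking the bids: Georgia $140, then Heidi $130, then Wade $120, then Ximena $75, then Quinn $65, then Noah $60, then Ines $25.
Georgia is the highest bidder, so Georgia wins.
Under the first-price rule, the price is the highest bid: $140.
Surplus = $140 − $140 = $0.

Price $140; surplus $0.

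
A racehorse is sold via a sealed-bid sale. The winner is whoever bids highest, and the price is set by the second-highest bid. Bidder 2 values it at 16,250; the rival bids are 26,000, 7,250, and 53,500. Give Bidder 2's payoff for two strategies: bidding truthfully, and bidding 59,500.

(a) 0  (b) -37,250

The highest competing bid is 53,500.
Bidding truthfully at 16,250: the top bid is 53,500 (a rival), so Bidder 2 loses. Payoff = 0.
Bidding 59,500: Bidder 2 has the top bid, wins, and pays the second-highest bid 53,500. Payoff = 16,250 − 53,500 = -37,250.
Deviating from a truthful bid can only lose payoff in a second-price auction — never gain.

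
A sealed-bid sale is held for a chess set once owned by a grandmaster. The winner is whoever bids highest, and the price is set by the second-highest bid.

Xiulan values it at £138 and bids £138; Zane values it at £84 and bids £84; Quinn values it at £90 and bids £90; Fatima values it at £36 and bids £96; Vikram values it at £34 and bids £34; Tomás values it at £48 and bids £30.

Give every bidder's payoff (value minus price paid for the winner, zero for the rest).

Xiulan £42, Zane £0, Quinn £0, Fatima £0, Vikram £0, Tomás £0.

Ranking the bids: Xiulan £138 > Fatima £96 > Quinn £90 > Zane £84 > Vikram £34 > Tomás £30.
Xiulan has the top bid and wins; the price is the second-highest bid, £96.
Xiulan's payoff = £138 − £96 = £42. All other bidders lose, so their payoff is 0.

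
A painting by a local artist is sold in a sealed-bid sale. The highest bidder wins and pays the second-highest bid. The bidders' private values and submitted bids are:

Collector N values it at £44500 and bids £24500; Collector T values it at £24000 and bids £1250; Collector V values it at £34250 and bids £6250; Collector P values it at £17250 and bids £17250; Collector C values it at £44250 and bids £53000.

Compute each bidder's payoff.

Ordered from highest: Collector C £53000 > Collector N £24500 > Collector P £17250 > Collector V £6250 > Collector T £1250.
Collector C has the top bid and wins; the price is the second-highest bid, £24500.
Collector C's payoff = £44250 − £24500 = £19750. All other bidders lose, so their payoff is 0.

Collector N £0, Collector T £0, Collector V £0, Collector P £0, Collector C £19750.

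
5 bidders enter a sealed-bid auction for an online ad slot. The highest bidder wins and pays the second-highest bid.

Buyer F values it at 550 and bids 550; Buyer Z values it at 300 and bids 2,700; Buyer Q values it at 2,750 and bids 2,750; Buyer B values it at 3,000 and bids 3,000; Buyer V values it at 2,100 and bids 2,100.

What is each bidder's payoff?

Payoffs: Buyer F 0, Buyer Z 0, Buyer Q 0, Buyer B 250, Buyer V 0.

Sorted high to low: Buyer B 3,000, then Buyer Q 2,750, then Buyer Z 2,700, then Buyer V 2,100, then Buyer F 550.
Buyer B has the top bid and wins; the price is the second-highest bid, 2,750.
Buyer B's payoff = 3,000 − 2,750 = 250. All other bidders lose, so their payoff is 0.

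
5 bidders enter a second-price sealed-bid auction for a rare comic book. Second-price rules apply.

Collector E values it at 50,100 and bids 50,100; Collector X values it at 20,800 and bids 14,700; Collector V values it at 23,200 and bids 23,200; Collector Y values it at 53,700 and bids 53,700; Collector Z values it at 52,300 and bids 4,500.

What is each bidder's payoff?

Ranking the bids: Collector Y 53,700; Collector E 50,100; Collector V 23,200; Collector X 14,700; Collector Z 4,500.
Collector Y has the top bid and wins; the price is the second-highest bid, 50,100.
Collector Y's payoff = 53,700 − 50,100 = 3,600. All other bidders lose, so their payoff is 0.

Collector E 0, Collector X 0, Collector V 0, Collector Y 3,600, Collector Z 0.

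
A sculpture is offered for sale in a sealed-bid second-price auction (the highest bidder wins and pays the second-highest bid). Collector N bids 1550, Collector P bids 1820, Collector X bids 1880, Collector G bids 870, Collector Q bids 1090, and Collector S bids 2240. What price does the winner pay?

Sorted high to low: Collector S 2240; Collector X 1880; Collector P 1820; Collector N 1550; Collector Q 1090; Collector G 870.
Collector S is the highest bidder, so Collector S wins.
Under the second-price rule, the price is the second-highest bid: 1880.

Price paid: 1880.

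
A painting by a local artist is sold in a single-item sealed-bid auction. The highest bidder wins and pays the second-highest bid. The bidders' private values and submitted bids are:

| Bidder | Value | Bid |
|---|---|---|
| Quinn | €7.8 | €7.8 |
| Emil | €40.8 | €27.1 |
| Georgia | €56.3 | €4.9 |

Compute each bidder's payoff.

Ranking the bids: Emil €27.1 > Quinn €7.8 > Georgia €4.9.
Emil has the top bid and wins; the price is the second-highest bid, €7.8.
Emil's payoff = €40.8 − €7.8 = €33.0. All other bidders lose, so their payoff is 0.

Quinn €0.0, Emil €33.0, Georgia €0.0.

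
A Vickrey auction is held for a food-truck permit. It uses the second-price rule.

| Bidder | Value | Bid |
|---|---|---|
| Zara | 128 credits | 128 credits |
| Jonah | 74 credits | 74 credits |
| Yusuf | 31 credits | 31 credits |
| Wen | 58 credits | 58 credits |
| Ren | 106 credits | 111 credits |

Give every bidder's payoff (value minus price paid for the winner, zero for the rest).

Zara 17 credits, Jonah 0 credits, Yusuf 0 credits, Wen 0 credits, Ren 0 credits.

Bids in descending order: Zara 128 credits > Ren 111 credits > Jonah 74 credits > Wen 58 credits > Yusuf 31 credits.
Zara has the top bid and wins; the price is the second-highest bid, 111 credits.
Zara's payoff = 128 credits − 111 credits = 17 credits. All other bidders lose, so their payoff is 0.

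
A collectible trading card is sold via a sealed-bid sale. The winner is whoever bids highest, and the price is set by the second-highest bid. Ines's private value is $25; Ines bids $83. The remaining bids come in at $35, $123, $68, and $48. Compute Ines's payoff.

Highest competing bid: $123.
Ines's bid $83 is not the highest, so Ines loses, pays nothing, and earns zero payoff.

Payoff = $0.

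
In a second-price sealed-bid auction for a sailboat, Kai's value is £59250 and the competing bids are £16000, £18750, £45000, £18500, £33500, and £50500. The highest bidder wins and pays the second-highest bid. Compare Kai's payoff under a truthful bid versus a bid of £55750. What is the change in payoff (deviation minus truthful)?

The highest competing bid is £50500.
Bidding truthfully at £59250: Kai has the top bid, wins, and pays the second-highest bid £50500. Payoff = £59250 − £50500 = £8750.
Bidding £55750: Kai has the top bid, wins, and pays the second-highest bid £50500. Payoff = £59250 − £50500 = £8750.
Change = £8750 − £8750 = £0.

Change in payoff: £0.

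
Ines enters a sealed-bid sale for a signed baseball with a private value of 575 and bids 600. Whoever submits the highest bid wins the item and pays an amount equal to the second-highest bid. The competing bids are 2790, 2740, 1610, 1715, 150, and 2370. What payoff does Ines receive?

Payoff = 0.

Highest competing bid: 2790.
Ines's bid 600 is not the highest, so Ines loses, pays nothing, and earns zero payoff.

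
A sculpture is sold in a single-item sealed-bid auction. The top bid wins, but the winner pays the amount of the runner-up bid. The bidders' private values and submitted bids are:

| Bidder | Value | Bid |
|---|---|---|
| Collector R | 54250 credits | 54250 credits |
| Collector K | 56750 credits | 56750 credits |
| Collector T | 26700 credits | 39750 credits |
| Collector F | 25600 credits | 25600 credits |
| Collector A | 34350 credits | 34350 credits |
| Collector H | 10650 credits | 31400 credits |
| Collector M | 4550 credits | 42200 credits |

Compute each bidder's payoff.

Sorted high to low: Collector K 56750 credits, then Collector R 54250 credits, then Collector M 42200 credits, then Collector T 39750 credits, then Collector A 34350 credits, then Collector H 31400 credits, then Collector F 25600 credits.
Collector K has the top bid and wins; the price is the second-highest bid, 54250 credits.
Collector K's payoff = 56750 credits − 54250 credits = 2500 credits. All other bidders lose, so their payoff is 0.

Collector R 0 credits, Collector K 2500 credits, Collector T 0 credits, Collector F 0 credits, Collector A 0 credits, Collector H 0 credits, Collector M 0 credits.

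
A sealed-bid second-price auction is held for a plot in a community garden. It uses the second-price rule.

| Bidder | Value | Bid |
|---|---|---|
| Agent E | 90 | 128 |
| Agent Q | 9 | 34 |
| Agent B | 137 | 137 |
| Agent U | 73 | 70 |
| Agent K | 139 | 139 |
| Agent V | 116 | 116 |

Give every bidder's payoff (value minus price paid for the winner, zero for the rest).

Ranking the bids: Agent K 139 > Agent B 137 > Agent E 128 > Agent V 116 > Agent U 70 > Agent Q 34.
Agent K has the top bid and wins; the price is the second-highest bid, 137.
Agent K's payoff = 139 − 137 = 2. All other bidders lose, so their payoff is 0.

Agent E 0, Agent Q 0, Agent B 0, Agent U 0, Agent K 2, Agent V 0.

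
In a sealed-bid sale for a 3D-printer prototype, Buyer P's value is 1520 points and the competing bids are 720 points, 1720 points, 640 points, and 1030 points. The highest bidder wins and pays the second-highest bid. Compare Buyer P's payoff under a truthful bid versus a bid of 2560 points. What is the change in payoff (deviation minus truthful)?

Payoff change: -200 points.

The highest competing bid is 1720 points.
Bidding truthfully at 1520 points: the top bid is 1720 points (a rival), so Buyer P loses. Payoff = 0 points.
Bidding 2560 points: Buyer P has the top bid, wins, and pays the second-highest bid 1720 points. Payoff = 1520 points − 1720 points = -200 points.
Change = -200 points − 0 points = -200 points.
Deviating from a truthful bid can only lose payoff in a second-price auction — never gain.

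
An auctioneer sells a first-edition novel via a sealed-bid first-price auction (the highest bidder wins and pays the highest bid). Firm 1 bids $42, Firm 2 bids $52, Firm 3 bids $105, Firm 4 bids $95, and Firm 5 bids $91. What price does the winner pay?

Price paid: $105.

Sorted high to low: Firm 3 $105 > Firm 4 $95 > Firm 5 $91 > Firm 2 $52 > Firm 1 $42.
Firm 3 is the highest bidder, so Firm 3 wins.
Under the first-price rule, the price is the highest bid: $105.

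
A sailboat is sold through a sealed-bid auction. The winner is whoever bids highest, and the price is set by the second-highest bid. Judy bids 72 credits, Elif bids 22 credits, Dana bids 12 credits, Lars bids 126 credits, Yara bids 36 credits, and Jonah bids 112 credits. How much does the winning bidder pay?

112 credits

Sorted high to low: Lars 126 credits; Jonah 112 credits; Judy 72 credits; Yara 36 credits; Elif 22 credits; Dana 12 credits.
Lars has the highest bid, so Lars wins.
The second-highest bid is 112 credits, so that is what Lars pays.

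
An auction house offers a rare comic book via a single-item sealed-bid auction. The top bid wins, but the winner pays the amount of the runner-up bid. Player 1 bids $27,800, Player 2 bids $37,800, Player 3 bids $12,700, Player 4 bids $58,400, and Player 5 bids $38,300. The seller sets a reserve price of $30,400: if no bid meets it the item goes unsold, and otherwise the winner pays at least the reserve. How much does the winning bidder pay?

Price paid: $38,300.

Bids in descending order: Player 4 $58,400; Player 5 $38,300; Player 2 $37,800; Player 1 $27,800; Player 3 $12,700.
Player 4 has the highest bid, so Player 4 wins.
The second-highest bid is $38,300, which exceeds the reserve, so that sets the price.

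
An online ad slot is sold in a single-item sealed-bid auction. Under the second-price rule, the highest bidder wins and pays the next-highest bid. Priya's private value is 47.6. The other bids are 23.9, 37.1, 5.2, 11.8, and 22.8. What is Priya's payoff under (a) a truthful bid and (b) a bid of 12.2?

Truthful: 10.5; alternative: 0.0.

The highest competing bid is 37.1.
Bidding truthfully at 47.6: Priya has the top bid, wins, and pays the second-highest bid 37.1. Payoff = 47.6 − 37.1 = 10.5.
Bidding 12.2: the top bid is 37.1 (a rival), so Priya loses. Payoff = 0.0.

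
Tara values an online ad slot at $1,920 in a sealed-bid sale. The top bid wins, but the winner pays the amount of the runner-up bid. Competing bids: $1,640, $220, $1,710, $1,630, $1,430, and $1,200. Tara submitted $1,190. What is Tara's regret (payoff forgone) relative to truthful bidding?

The highest competing bid is $1,710.
Bidding truthfully at $1,920: Tara has the top bid, wins, and pays the second-highest bid $1,710. Payoff = $1,920 − $1,710 = $210.
Bidding $1,190: the top bid is $1,710 (a rival), so Tara loses. Payoff = $0.
Regret = truthful payoff − actual payoff = $210 − $0 = $210.
Deviating from a truthful bid can only lose payoff in a second-price auction — never gain.

Payoff forgone: $210.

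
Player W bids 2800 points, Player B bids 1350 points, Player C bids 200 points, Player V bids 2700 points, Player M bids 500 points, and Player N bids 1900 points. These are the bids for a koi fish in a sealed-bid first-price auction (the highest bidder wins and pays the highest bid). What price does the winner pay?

Sorted high to low: Player W 2800 points; Player V 2700 points; Player N 1900 points; Player B 1350 points; Player M 500 points; Player C 200 points.
Player W is the highest bidder, so Player W wins.
Under the first-price rule, the price is the highest bid: 2800 points.

Price paid: 2800 points.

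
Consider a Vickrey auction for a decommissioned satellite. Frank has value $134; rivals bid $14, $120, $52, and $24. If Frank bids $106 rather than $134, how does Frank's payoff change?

The highest competing bid is $120.
Bidding truthfully at $134: Frank has the top bid, wins, and pays the second-highest bid $120. Payoff = $134 − $120 = $14.
Bidding $106: the top bid is $120 (a rival), so Frank loses. Payoff = $0.
Change = $0 − $14 = -$14.
This is the dominant-strategy logic: truthful bidding weakly beats any alternative.

Change in payoff: -$14.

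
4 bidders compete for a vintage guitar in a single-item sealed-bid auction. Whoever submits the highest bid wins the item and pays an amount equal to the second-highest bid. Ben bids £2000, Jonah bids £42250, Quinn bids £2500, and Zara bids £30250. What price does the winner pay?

£30250

Ranking the bids: Jonah £42250 > Zara £30250 > Quinn £2500 > Ben £2000.
Jonah has the highest bid, so Jonah wins.
The second-highest bid is £30250, so that is what Jonah pays.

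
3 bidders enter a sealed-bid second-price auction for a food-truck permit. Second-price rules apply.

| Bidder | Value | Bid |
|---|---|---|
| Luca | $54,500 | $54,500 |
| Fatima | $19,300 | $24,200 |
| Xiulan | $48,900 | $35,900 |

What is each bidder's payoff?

Sorted high to low: Luca $54,500 > Xiulan $35,900 > Fatima $24,200.
Luca has the top bid and wins; the price is the second-highest bid, $35,900.
Luca's payoff = $54,500 − $35,900 = $18,600. All other bidders lose, so their payoff is 0.

Luca $18,600, Fatima $0, Xiulan $0.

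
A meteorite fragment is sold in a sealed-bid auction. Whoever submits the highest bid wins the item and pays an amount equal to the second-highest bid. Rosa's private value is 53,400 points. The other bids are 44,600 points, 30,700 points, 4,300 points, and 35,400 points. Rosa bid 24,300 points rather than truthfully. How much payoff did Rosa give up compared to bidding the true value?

The highest competing bid is 44,600 points.
Bidding truthfully at 53,400 points: Rosa has the top bid, wins, and pays the second-highest bid 44,600 points. Payoff = 53,400 points − 44,600 points = 8,800 points.
Bidding 24,300 points: the top bid is 44,600 points (a rival), so Rosa loses. Payoff = 0 points.
Regret = truthful payoff − actual payoff = 8,800 points − 0 points = 8,800 points.

Payoff forgone: 8,800 points.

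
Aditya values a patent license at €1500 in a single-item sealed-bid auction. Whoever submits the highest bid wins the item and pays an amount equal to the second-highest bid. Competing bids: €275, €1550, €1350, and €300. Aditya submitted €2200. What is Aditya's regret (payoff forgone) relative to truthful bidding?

Regret: €50.

The highest competing bid is €1550.
Bidding truthfully at €1500: the top bid is €1550 (a rival), so Aditya loses. Payoff = €0.
Bidding €2200: Aditya has the top bid, wins, and pays the second-highest bid €1550. Payoff = €1500 − €1550 = -€50.
Regret = truthful payoff − actual payoff = €0 − -€50 = €50.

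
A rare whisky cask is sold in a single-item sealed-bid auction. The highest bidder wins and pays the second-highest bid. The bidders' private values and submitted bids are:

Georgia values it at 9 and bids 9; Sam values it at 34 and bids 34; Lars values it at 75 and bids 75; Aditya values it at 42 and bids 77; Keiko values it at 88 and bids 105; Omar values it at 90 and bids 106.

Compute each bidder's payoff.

Sorted high to low: Omar 106, then Keiko 105, then Aditya 77, then Lars 75, then Sam 34, then Georgia 9.
Omar has the top bid and wins; the price is the second-highest bid, 105.
Omar's payoff = 90 − 105 = -15. All other bidders lose, so their payoff is 0.

Payoffs: Georgia 0, Sam 0, Lars 0, Aditya 0, Keiko 0, Omar -15.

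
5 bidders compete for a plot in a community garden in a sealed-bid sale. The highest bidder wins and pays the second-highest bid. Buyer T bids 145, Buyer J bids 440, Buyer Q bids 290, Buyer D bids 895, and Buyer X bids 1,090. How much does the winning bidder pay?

The winner pays 895.

Ranking the bids: Buyer X 1,090 > Buyer D 895 > Buyer J 440 > Buyer Q 290 > Buyer T 145.
Buyer X has the highest bid, so Buyer X wins.
The second-highest bid is 895, so that is what Buyer X pays.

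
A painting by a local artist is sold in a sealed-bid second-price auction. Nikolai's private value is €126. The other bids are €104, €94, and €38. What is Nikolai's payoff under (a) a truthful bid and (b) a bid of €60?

The highest competing bid is €104.
Bidding truthfully at €126: Nikolai has the top bid, wins, and pays the second-highest bid €104. Payoff = €126 − €104 = €22.
Bidding €60: the top bid is €104 (a rival), so Nikolai loses. Payoff = €0.

Truthful: €22; alternative: €0.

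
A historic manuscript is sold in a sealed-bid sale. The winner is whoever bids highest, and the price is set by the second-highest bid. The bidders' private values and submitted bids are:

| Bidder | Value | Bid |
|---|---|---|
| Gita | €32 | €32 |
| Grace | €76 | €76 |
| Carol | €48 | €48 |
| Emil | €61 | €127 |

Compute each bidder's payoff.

Sorted high to low: Emil €127; Grace €76; Carol €48; Gita €32.
Emil has the top bid and wins; the price is the second-highest bid, €76.
Emil's payoff = €61 − €76 = -€15. All other bidders lose, so their payoff is 0.

Gita €0, Grace €0, Carol €0, Emil -€15.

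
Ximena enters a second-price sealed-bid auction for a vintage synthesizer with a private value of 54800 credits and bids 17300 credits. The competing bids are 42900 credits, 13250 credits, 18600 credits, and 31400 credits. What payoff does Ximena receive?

Ximena's payoff: 0 credits.

Highest competing bid: 42900 credits.
Ximena's bid 17300 credits is not the highest, so Ximena loses, pays nothing, and earns zero payoff.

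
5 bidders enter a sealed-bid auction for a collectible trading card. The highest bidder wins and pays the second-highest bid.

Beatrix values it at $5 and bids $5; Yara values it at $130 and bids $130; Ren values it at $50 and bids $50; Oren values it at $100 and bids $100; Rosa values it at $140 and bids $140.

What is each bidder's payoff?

Beatrix $0, Yara $0, Ren $0, Oren $0, Rosa $10.

Ranking the bids: Rosa $140; Yara $130; Oren $100; Ren $50; Beatrix $5.
Rosa has the top bid and wins; the price is the second-highest bid, $130.
Rosa's payoff = $140 − $130 = $10. All other bidders lose, so their payoff is 0.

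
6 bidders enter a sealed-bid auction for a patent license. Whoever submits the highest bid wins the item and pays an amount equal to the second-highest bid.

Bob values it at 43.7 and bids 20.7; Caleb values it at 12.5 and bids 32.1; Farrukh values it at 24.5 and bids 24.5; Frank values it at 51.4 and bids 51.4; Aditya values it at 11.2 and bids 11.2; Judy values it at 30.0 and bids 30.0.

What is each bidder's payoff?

Bob 0.0, Caleb 0.0, Farrukh 0.0, Frank 19.3, Aditya 0.0, Judy 0.0.

Sorted high to low: Frank 51.4 > Caleb 32.1 > Judy 30.0 > Farrukh 24.5 > Bob 20.7 > Aditya 11.2.
Frank has the top bid and wins; the price is the second-highest bid, 32.1.
Frank's payoff = 51.4 − 32.1 = 19.3. All other bidders lose, so their payoff is 0.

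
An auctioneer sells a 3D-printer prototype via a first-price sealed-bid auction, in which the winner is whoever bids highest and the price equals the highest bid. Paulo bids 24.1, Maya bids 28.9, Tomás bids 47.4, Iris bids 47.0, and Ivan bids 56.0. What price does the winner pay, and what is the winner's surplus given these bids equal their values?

The winner pays 56.0 for a surplus of 0.0.

Sorted high to low: Ivan 56.0, then Tomás 47.4, then Iris 47.0, then Maya 28.9, then Paulo 24.1.
Ivan is the highest bidder, so Ivan wins.
Under the first-price rule, the price is the highest bid: 56.0.
Surplus = 56.0 − 56.0 = 0.0.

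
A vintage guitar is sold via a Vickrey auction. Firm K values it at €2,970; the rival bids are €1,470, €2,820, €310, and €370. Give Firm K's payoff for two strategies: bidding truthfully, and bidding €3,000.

The highest competing bid is €2,820.
Bidding truthfully at €2,970: Firm K has the top bid, wins, and pays the second-highest bid €2,820. Payoff = €2,970 − €2,820 = €150.
Bidding €3,000: Firm K has the top bid, wins, and pays the second-highest bid €2,820. Payoff = €2,970 − €2,820 = €150.

(a) €150  (b) €150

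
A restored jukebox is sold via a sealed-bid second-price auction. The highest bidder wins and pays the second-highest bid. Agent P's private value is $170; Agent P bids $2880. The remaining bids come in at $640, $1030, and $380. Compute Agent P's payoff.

Payoff = -$860.

Highest competing bid: $1030.
Agent P's bid $2880 is the highest overall, so Agent P wins and pays the second-highest bid, $1030.
Payoff = value − price = $170 − $1030 = -$860.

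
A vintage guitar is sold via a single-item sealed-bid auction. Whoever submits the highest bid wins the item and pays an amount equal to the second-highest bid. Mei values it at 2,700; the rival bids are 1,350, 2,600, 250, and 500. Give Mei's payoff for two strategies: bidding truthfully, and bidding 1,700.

(a) 100  (b) 0

The highest competing bid is 2,600.
Bidding truthfully at 2,700: Mei has the top bid, wins, and pays the second-highest bid 2,600. Payoff = 2,700 − 2,600 = 100.
Bidding 1,700: the top bid is 2,600 (a rival), so Mei loses. Payoff = 0.
This is the dominant-strategy logic: truthful bidding weakly beats any alternative.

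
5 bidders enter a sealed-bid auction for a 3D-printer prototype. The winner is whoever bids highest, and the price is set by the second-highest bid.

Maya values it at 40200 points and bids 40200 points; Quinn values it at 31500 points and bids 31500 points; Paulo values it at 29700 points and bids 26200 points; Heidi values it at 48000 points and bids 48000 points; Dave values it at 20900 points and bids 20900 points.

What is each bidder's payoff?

Payoffs: Maya 0 points, Quinn 0 points, Paulo 0 points, Heidi 7800 points, Dave 0 points.

Ordered from highest: Heidi 48000 points, then Maya 40200 points, then Quinn 31500 points, then Paulo 26200 points, then Dave 20900 points.
Heidi has the top bid and wins; the price is the second-highest bid, 40200 points.
Heidi's payoff = 48000 points − 40200 points = 7800 points. All other bidders lose, so their payoff is 0.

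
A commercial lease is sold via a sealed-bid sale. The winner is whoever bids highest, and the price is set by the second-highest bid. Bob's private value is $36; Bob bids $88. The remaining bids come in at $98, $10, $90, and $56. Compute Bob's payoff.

Bob's payoff: $0.

Highest competing bid: $98.
Bob's bid $88 is not the highest, so Bob loses, pays nothing, and earns zero payoff.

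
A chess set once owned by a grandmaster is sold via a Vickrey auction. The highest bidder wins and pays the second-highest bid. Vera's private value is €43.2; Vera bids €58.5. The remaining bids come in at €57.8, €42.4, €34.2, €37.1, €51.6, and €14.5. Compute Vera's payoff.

Vera's payoff: -€14.6.

Highest competing bid: €57.8.
Vera's bid €58.5 is the highest overall, so Vera wins and pays the second-highest bid, €57.8.
Payoff = value − price = €43.2 − €57.8 = -€14.6.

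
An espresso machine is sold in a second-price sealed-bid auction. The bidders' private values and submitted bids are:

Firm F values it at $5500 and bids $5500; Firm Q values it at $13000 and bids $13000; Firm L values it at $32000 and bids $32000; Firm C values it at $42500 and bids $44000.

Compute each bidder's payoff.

Firm F $0, Firm Q $0, Firm L $0, Firm C $10500.

Bids in descending order: Firm C $44000, then Firm L $32000, then Firm Q $13000, then Firm F $5500.
Firm C has the top bid and wins; the price is the second-highest bid, $32000.
Firm C's payoff = $42500 − $32000 = $10500. All other bidders lose, so their payoff is 0.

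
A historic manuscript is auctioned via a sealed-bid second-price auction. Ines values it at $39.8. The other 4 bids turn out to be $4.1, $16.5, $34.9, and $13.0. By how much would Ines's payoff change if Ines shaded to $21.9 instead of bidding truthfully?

The highest competing bid is $34.9.
Bidding truthfully at $39.8: Ines has the top bid, wins, and pays the second-highest bid $34.9. Payoff = $39.8 − $34.9 = $4.9.
Bidding $21.9: the top bid is $34.9 (a rival), so Ines loses. Payoff = $0.0.
Change = $0.0 − $4.9 = -$4.9.

Payoff change: -$4.9.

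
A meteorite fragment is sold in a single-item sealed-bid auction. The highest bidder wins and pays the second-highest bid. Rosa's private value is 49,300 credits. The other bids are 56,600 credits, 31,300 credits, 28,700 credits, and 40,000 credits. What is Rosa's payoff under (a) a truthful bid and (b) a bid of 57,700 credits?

(a) 0 credits  (b) -7,300 credits

The highest competing bid is 56,600 credits.
Bidding truthfully at 49,300 credits: the top bid is 56,600 credits (a rival), so Rosa loses. Payoff = 0 credits.
Bidding 57,700 credits: Rosa has the top bid, wins, and pays the second-highest bid 56,600 credits. Payoff = 49,300 credits − 56,600 credits = -7,300 credits.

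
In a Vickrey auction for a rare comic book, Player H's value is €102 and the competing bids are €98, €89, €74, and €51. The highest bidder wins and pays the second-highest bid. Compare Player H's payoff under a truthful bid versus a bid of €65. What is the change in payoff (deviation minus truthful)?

The highest competing bid is €98.
Bidding truthfully at €102: Player H has the top bid, wins, and pays the second-highest bid €98. Payoff = €102 − €98 = €4.
Bidding €65: the top bid is €98 (a rival), so Player H loses. Payoff = €0.
Change = €0 − €4 = -€4.
This is the dominant-strategy logic: truthful bidding weakly beats any alternative.

-€4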